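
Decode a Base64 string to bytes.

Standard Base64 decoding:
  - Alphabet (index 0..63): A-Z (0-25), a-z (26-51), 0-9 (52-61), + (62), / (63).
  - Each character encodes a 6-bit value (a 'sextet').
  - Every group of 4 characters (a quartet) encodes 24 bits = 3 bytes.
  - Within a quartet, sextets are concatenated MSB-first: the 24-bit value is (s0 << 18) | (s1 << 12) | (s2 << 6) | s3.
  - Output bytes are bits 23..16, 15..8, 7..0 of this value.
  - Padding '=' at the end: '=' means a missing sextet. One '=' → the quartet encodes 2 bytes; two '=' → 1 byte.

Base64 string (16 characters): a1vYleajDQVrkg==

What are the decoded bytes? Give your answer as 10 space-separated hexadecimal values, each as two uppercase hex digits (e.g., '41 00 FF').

After char 0 ('a'=26): chars_in_quartet=1 acc=0x1A bytes_emitted=0
After char 1 ('1'=53): chars_in_quartet=2 acc=0x6B5 bytes_emitted=0
After char 2 ('v'=47): chars_in_quartet=3 acc=0x1AD6F bytes_emitted=0
After char 3 ('Y'=24): chars_in_quartet=4 acc=0x6B5BD8 -> emit 6B 5B D8, reset; bytes_emitted=3
After char 4 ('l'=37): chars_in_quartet=1 acc=0x25 bytes_emitted=3
After char 5 ('e'=30): chars_in_quartet=2 acc=0x95E bytes_emitted=3
After char 6 ('a'=26): chars_in_quartet=3 acc=0x2579A bytes_emitted=3
After char 7 ('j'=35): chars_in_quartet=4 acc=0x95E6A3 -> emit 95 E6 A3, reset; bytes_emitted=6
After char 8 ('D'=3): chars_in_quartet=1 acc=0x3 bytes_emitted=6
After char 9 ('Q'=16): chars_in_quartet=2 acc=0xD0 bytes_emitted=6
After char 10 ('V'=21): chars_in_quartet=3 acc=0x3415 bytes_emitted=6
After char 11 ('r'=43): chars_in_quartet=4 acc=0xD056B -> emit 0D 05 6B, reset; bytes_emitted=9
After char 12 ('k'=36): chars_in_quartet=1 acc=0x24 bytes_emitted=9
After char 13 ('g'=32): chars_in_quartet=2 acc=0x920 bytes_emitted=9
Padding '==': partial quartet acc=0x920 -> emit 92; bytes_emitted=10

Answer: 6B 5B D8 95 E6 A3 0D 05 6B 92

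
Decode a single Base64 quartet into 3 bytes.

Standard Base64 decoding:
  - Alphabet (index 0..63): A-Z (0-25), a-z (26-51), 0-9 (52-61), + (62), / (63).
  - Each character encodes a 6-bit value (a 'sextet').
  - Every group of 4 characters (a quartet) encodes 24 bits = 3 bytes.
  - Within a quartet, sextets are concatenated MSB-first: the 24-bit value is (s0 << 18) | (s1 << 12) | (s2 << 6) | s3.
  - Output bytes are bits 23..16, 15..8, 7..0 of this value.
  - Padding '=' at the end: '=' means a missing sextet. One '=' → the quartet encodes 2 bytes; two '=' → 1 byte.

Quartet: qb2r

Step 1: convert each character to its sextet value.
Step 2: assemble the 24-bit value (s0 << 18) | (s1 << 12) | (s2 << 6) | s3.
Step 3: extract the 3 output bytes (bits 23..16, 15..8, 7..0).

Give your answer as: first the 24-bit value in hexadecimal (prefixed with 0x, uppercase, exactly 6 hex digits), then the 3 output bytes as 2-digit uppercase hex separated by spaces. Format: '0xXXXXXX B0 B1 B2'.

Answer: 0xA9BDAB A9 BD AB

Derivation:
Sextets: q=42, b=27, 2=54, r=43
24-bit: (42<<18) | (27<<12) | (54<<6) | 43
      = 0xA80000 | 0x01B000 | 0x000D80 | 0x00002B
      = 0xA9BDAB
Bytes: (v>>16)&0xFF=A9, (v>>8)&0xFF=BD, v&0xFF=AB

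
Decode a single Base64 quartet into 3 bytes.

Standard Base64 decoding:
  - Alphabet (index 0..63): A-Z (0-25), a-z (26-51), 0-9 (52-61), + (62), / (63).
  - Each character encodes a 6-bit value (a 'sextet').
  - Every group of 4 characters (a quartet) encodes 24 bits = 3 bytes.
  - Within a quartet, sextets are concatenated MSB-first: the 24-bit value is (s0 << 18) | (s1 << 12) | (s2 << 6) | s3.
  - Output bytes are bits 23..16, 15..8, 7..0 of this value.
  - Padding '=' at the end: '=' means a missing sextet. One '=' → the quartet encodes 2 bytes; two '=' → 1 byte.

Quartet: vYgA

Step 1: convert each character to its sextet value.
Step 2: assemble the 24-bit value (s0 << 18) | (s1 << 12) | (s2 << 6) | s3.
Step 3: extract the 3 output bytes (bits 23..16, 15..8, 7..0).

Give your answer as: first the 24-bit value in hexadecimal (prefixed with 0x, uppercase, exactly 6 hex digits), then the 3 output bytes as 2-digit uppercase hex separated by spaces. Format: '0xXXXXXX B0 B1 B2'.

Answer: 0xBD8800 BD 88 00

Derivation:
Sextets: v=47, Y=24, g=32, A=0
24-bit: (47<<18) | (24<<12) | (32<<6) | 0
      = 0xBC0000 | 0x018000 | 0x000800 | 0x000000
      = 0xBD8800
Bytes: (v>>16)&0xFF=BD, (v>>8)&0xFF=88, v&0xFF=00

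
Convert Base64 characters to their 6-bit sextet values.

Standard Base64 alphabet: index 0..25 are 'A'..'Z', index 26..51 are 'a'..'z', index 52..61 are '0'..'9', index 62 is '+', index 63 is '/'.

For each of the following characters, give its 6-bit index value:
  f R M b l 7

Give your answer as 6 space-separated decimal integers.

'f': a..z range, 26 + ord('f') − ord('a') = 31
'R': A..Z range, ord('R') − ord('A') = 17
'M': A..Z range, ord('M') − ord('A') = 12
'b': a..z range, 26 + ord('b') − ord('a') = 27
'l': a..z range, 26 + ord('l') − ord('a') = 37
'7': 0..9 range, 52 + ord('7') − ord('0') = 59

Answer: 31 17 12 27 37 59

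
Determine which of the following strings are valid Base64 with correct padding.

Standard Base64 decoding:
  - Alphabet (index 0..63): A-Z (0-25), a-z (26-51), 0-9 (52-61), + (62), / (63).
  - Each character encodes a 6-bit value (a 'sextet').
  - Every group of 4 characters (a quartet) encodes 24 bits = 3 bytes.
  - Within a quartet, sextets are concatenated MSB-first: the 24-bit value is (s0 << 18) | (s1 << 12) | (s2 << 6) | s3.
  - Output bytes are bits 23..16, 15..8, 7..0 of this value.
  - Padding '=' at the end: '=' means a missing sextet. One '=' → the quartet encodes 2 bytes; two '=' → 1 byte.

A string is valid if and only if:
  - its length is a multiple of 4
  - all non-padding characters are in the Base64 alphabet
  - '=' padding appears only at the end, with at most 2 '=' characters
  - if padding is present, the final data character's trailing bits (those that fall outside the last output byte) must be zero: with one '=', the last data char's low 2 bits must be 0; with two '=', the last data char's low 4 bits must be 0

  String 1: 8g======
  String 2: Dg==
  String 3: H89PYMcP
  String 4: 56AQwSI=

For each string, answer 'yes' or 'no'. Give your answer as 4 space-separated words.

Answer: no yes yes yes

Derivation:
String 1: '8g======' → invalid (6 pad chars (max 2))
String 2: 'Dg==' → valid
String 3: 'H89PYMcP' → valid
String 4: '56AQwSI=' → valid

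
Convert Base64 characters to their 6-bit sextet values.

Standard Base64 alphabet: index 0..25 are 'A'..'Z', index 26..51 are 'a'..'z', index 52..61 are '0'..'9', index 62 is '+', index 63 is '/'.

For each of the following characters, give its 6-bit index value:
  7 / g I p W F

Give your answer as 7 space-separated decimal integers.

'7': 0..9 range, 52 + ord('7') − ord('0') = 59
'/': index 63
'g': a..z range, 26 + ord('g') − ord('a') = 32
'I': A..Z range, ord('I') − ord('A') = 8
'p': a..z range, 26 + ord('p') − ord('a') = 41
'W': A..Z range, ord('W') − ord('A') = 22
'F': A..Z range, ord('F') − ord('A') = 5

Answer: 59 63 32 8 41 22 5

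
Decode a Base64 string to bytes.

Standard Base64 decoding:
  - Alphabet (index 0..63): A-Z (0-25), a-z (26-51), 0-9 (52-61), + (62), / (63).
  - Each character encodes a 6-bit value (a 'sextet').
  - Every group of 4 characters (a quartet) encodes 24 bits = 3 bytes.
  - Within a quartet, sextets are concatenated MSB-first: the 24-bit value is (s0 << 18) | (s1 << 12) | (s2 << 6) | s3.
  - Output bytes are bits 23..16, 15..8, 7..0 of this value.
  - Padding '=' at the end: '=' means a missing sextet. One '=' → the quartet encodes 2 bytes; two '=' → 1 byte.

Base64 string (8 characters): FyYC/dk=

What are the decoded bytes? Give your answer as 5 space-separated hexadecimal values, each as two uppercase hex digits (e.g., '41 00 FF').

Answer: 17 26 02 FD D9

Derivation:
After char 0 ('F'=5): chars_in_quartet=1 acc=0x5 bytes_emitted=0
After char 1 ('y'=50): chars_in_quartet=2 acc=0x172 bytes_emitted=0
After char 2 ('Y'=24): chars_in_quartet=3 acc=0x5C98 bytes_emitted=0
After char 3 ('C'=2): chars_in_quartet=4 acc=0x172602 -> emit 17 26 02, reset; bytes_emitted=3
After char 4 ('/'=63): chars_in_quartet=1 acc=0x3F bytes_emitted=3
After char 5 ('d'=29): chars_in_quartet=2 acc=0xFDD bytes_emitted=3
After char 6 ('k'=36): chars_in_quartet=3 acc=0x3F764 bytes_emitted=3
Padding '=': partial quartet acc=0x3F764 -> emit FD D9; bytes_emitted=5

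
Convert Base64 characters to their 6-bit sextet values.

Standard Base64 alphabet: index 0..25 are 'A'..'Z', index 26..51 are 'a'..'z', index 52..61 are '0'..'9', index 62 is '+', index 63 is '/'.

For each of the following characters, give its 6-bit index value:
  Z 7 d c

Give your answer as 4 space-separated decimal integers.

'Z': A..Z range, ord('Z') − ord('A') = 25
'7': 0..9 range, 52 + ord('7') − ord('0') = 59
'd': a..z range, 26 + ord('d') − ord('a') = 29
'c': a..z range, 26 + ord('c') − ord('a') = 28

Answer: 25 59 29 28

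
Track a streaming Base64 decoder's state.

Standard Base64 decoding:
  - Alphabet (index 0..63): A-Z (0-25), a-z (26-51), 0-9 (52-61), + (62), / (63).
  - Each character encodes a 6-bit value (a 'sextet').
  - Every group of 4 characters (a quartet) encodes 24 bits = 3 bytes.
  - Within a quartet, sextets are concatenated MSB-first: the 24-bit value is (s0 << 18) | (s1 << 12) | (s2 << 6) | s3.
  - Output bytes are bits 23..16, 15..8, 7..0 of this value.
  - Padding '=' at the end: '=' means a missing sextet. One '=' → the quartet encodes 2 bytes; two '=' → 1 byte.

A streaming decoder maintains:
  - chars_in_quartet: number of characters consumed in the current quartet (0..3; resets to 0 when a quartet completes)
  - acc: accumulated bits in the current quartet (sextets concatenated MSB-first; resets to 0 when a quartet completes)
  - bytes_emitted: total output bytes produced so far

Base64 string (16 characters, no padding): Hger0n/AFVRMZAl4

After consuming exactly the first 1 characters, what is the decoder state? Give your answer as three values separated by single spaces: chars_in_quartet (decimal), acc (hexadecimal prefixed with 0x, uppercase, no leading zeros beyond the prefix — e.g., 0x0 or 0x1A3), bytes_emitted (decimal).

After char 0 ('H'=7): chars_in_quartet=1 acc=0x7 bytes_emitted=0

Answer: 1 0x7 0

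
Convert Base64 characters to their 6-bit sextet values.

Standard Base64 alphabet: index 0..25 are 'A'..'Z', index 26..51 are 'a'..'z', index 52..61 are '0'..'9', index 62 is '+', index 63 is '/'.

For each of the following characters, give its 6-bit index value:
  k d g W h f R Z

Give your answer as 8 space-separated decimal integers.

'k': a..z range, 26 + ord('k') − ord('a') = 36
'd': a..z range, 26 + ord('d') − ord('a') = 29
'g': a..z range, 26 + ord('g') − ord('a') = 32
'W': A..Z range, ord('W') − ord('A') = 22
'h': a..z range, 26 + ord('h') − ord('a') = 33
'f': a..z range, 26 + ord('f') − ord('a') = 31
'R': A..Z range, ord('R') − ord('A') = 17
'Z': A..Z range, ord('Z') − ord('A') = 25

Answer: 36 29 32 22 33 31 17 25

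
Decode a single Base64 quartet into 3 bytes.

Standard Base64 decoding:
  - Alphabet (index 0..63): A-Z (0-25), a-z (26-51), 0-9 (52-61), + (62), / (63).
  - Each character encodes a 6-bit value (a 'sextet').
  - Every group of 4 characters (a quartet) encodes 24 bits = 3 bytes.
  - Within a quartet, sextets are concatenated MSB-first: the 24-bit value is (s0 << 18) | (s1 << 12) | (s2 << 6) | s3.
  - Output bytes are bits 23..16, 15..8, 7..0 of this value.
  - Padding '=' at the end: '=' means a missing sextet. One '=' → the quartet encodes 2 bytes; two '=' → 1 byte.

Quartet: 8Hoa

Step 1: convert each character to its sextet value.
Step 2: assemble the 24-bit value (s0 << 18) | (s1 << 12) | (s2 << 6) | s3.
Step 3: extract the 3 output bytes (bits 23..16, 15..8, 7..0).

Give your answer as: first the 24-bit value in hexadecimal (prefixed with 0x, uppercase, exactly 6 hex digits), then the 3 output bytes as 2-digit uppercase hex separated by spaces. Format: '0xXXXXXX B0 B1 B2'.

Answer: 0xF07A1A F0 7A 1A

Derivation:
Sextets: 8=60, H=7, o=40, a=26
24-bit: (60<<18) | (7<<12) | (40<<6) | 26
      = 0xF00000 | 0x007000 | 0x000A00 | 0x00001A
      = 0xF07A1A
Bytes: (v>>16)&0xFF=F0, (v>>8)&0xFF=7A, v&0xFF=1A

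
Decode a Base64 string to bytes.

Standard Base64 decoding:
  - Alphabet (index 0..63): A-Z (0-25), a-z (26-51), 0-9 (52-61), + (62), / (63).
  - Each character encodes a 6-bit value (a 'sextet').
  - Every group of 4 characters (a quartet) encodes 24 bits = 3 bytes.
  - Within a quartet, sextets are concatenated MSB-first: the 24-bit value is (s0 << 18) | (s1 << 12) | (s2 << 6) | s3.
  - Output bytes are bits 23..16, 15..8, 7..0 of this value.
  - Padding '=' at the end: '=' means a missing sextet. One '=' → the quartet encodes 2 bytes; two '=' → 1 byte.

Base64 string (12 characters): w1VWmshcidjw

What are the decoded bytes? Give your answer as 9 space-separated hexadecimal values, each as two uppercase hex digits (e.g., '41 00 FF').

Answer: C3 55 56 9A C8 5C 89 D8 F0

Derivation:
After char 0 ('w'=48): chars_in_quartet=1 acc=0x30 bytes_emitted=0
After char 1 ('1'=53): chars_in_quartet=2 acc=0xC35 bytes_emitted=0
After char 2 ('V'=21): chars_in_quartet=3 acc=0x30D55 bytes_emitted=0
After char 3 ('W'=22): chars_in_quartet=4 acc=0xC35556 -> emit C3 55 56, reset; bytes_emitted=3
After char 4 ('m'=38): chars_in_quartet=1 acc=0x26 bytes_emitted=3
After char 5 ('s'=44): chars_in_quartet=2 acc=0x9AC bytes_emitted=3
After char 6 ('h'=33): chars_in_quartet=3 acc=0x26B21 bytes_emitted=3
After char 7 ('c'=28): chars_in_quartet=4 acc=0x9AC85C -> emit 9A C8 5C, reset; bytes_emitted=6
After char 8 ('i'=34): chars_in_quartet=1 acc=0x22 bytes_emitted=6
After char 9 ('d'=29): chars_in_quartet=2 acc=0x89D bytes_emitted=6
After char 10 ('j'=35): chars_in_quartet=3 acc=0x22763 bytes_emitted=6
After char 11 ('w'=48): chars_in_quartet=4 acc=0x89D8F0 -> emit 89 D8 F0, reset; bytes_emitted=9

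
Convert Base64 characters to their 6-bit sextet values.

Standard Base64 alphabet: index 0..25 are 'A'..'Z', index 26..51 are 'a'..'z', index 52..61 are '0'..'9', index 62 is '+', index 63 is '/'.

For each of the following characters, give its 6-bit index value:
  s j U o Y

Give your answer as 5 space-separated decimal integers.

Answer: 44 35 20 40 24

Derivation:
's': a..z range, 26 + ord('s') − ord('a') = 44
'j': a..z range, 26 + ord('j') − ord('a') = 35
'U': A..Z range, ord('U') − ord('A') = 20
'o': a..z range, 26 + ord('o') − ord('a') = 40
'Y': A..Z range, ord('Y') − ord('A') = 24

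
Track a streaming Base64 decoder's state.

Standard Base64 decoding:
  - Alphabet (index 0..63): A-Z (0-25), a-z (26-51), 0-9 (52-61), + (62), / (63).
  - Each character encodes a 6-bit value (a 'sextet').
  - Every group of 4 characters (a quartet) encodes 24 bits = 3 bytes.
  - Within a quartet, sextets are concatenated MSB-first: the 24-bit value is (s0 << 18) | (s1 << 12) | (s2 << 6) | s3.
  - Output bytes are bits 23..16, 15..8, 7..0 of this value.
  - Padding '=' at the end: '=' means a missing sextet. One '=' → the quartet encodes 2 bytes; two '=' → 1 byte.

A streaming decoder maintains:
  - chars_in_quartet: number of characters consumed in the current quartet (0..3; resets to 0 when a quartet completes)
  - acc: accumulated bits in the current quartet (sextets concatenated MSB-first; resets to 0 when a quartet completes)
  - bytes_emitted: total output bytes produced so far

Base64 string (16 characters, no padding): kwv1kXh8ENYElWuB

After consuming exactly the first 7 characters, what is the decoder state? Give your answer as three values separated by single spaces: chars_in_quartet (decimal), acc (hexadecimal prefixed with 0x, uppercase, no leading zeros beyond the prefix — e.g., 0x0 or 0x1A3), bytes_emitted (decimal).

Answer: 3 0x245E1 3

Derivation:
After char 0 ('k'=36): chars_in_quartet=1 acc=0x24 bytes_emitted=0
After char 1 ('w'=48): chars_in_quartet=2 acc=0x930 bytes_emitted=0
After char 2 ('v'=47): chars_in_quartet=3 acc=0x24C2F bytes_emitted=0
After char 3 ('1'=53): chars_in_quartet=4 acc=0x930BF5 -> emit 93 0B F5, reset; bytes_emitted=3
After char 4 ('k'=36): chars_in_quartet=1 acc=0x24 bytes_emitted=3
After char 5 ('X'=23): chars_in_quartet=2 acc=0x917 bytes_emitted=3
After char 6 ('h'=33): chars_in_quartet=3 acc=0x245E1 bytes_emitted=3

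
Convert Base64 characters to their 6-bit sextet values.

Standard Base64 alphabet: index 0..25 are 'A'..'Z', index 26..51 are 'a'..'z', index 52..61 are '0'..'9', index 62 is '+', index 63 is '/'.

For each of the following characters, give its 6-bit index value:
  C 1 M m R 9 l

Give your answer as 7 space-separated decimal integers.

Answer: 2 53 12 38 17 61 37

Derivation:
'C': A..Z range, ord('C') − ord('A') = 2
'1': 0..9 range, 52 + ord('1') − ord('0') = 53
'M': A..Z range, ord('M') − ord('A') = 12
'm': a..z range, 26 + ord('m') − ord('a') = 38
'R': A..Z range, ord('R') − ord('A') = 17
'9': 0..9 range, 52 + ord('9') − ord('0') = 61
'l': a..z range, 26 + ord('l') − ord('a') = 37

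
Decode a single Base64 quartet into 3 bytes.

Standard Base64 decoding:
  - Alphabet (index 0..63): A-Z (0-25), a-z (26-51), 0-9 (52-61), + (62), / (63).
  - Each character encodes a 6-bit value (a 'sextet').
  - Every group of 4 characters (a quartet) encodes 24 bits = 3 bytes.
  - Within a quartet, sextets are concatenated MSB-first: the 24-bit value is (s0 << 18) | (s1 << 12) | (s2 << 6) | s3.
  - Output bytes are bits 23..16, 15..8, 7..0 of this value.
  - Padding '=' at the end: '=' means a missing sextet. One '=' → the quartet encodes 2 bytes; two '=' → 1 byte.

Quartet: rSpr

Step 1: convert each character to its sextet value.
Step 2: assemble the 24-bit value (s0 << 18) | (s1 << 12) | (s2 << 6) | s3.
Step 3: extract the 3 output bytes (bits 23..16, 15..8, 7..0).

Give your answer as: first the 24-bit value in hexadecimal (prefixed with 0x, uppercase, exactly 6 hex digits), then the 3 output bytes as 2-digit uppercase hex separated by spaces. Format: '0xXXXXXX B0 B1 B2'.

Answer: 0xAD2A6B AD 2A 6B

Derivation:
Sextets: r=43, S=18, p=41, r=43
24-bit: (43<<18) | (18<<12) | (41<<6) | 43
      = 0xAC0000 | 0x012000 | 0x000A40 | 0x00002B
      = 0xAD2A6B
Bytes: (v>>16)&0xFF=AD, (v>>8)&0xFF=2A, v&0xFF=6B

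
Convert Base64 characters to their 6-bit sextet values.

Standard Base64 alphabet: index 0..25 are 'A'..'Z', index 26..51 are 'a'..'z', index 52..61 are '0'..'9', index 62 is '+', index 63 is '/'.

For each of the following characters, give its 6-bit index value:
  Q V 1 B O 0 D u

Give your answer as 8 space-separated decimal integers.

'Q': A..Z range, ord('Q') − ord('A') = 16
'V': A..Z range, ord('V') − ord('A') = 21
'1': 0..9 range, 52 + ord('1') − ord('0') = 53
'B': A..Z range, ord('B') − ord('A') = 1
'O': A..Z range, ord('O') − ord('A') = 14
'0': 0..9 range, 52 + ord('0') − ord('0') = 52
'D': A..Z range, ord('D') − ord('A') = 3
'u': a..z range, 26 + ord('u') − ord('a') = 46

Answer: 16 21 53 1 14 52 3 46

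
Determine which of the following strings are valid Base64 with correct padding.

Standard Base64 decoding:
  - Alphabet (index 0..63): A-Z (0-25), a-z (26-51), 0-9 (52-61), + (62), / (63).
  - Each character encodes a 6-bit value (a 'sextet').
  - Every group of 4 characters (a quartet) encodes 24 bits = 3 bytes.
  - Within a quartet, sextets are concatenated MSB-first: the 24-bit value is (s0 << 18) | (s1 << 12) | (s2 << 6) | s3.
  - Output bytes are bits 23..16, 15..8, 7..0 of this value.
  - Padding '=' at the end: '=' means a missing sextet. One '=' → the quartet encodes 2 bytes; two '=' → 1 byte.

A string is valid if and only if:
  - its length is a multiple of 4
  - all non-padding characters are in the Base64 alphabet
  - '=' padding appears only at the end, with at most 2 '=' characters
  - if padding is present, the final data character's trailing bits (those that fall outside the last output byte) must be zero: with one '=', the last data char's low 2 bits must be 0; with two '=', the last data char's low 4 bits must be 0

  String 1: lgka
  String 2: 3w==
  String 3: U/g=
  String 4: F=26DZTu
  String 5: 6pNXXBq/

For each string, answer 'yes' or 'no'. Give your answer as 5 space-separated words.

Answer: yes yes yes no yes

Derivation:
String 1: 'lgka' → valid
String 2: '3w==' → valid
String 3: 'U/g=' → valid
String 4: 'F=26DZTu' → invalid (bad char(s): ['=']; '=' in middle)
String 5: '6pNXXBq/' → valid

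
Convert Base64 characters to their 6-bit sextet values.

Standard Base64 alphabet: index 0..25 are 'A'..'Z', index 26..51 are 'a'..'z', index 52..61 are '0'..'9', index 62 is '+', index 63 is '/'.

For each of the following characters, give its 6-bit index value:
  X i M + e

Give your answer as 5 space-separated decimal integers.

Answer: 23 34 12 62 30

Derivation:
'X': A..Z range, ord('X') − ord('A') = 23
'i': a..z range, 26 + ord('i') − ord('a') = 34
'M': A..Z range, ord('M') − ord('A') = 12
'+': index 62
'e': a..z range, 26 + ord('e') − ord('a') = 30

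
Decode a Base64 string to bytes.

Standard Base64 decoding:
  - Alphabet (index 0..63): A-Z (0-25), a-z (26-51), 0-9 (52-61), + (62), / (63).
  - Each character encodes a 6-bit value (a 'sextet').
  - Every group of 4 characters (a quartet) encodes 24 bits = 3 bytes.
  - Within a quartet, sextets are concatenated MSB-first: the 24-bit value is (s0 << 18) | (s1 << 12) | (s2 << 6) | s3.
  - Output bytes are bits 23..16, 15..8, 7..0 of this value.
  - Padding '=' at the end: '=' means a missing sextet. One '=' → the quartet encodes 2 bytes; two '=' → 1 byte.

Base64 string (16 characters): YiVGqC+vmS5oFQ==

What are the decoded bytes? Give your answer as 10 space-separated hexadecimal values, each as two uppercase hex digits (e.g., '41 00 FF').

After char 0 ('Y'=24): chars_in_quartet=1 acc=0x18 bytes_emitted=0
After char 1 ('i'=34): chars_in_quartet=2 acc=0x622 bytes_emitted=0
After char 2 ('V'=21): chars_in_quartet=3 acc=0x18895 bytes_emitted=0
After char 3 ('G'=6): chars_in_quartet=4 acc=0x622546 -> emit 62 25 46, reset; bytes_emitted=3
After char 4 ('q'=42): chars_in_quartet=1 acc=0x2A bytes_emitted=3
After char 5 ('C'=2): chars_in_quartet=2 acc=0xA82 bytes_emitted=3
After char 6 ('+'=62): chars_in_quartet=3 acc=0x2A0BE bytes_emitted=3
After char 7 ('v'=47): chars_in_quartet=4 acc=0xA82FAF -> emit A8 2F AF, reset; bytes_emitted=6
After char 8 ('m'=38): chars_in_quartet=1 acc=0x26 bytes_emitted=6
After char 9 ('S'=18): chars_in_quartet=2 acc=0x992 bytes_emitted=6
After char 10 ('5'=57): chars_in_quartet=3 acc=0x264B9 bytes_emitted=6
After char 11 ('o'=40): chars_in_quartet=4 acc=0x992E68 -> emit 99 2E 68, reset; bytes_emitted=9
After char 12 ('F'=5): chars_in_quartet=1 acc=0x5 bytes_emitted=9
After char 13 ('Q'=16): chars_in_quartet=2 acc=0x150 bytes_emitted=9
Padding '==': partial quartet acc=0x150 -> emit 15; bytes_emitted=10

Answer: 62 25 46 A8 2F AF 99 2E 68 15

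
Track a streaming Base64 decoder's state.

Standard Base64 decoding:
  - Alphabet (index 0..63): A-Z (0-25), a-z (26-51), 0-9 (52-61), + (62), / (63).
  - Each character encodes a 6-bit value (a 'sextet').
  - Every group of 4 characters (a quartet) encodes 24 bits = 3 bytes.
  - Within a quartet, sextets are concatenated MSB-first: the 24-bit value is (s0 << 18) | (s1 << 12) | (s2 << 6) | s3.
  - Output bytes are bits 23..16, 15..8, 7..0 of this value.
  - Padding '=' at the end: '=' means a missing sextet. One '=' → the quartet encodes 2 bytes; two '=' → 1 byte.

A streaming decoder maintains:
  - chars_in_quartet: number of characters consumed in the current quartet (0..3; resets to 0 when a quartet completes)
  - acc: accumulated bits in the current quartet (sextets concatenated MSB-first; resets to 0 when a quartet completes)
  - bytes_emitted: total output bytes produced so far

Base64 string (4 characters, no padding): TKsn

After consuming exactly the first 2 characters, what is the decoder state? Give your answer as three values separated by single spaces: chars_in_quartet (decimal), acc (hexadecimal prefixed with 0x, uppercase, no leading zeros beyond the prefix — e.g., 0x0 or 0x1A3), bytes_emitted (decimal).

Answer: 2 0x4CA 0

Derivation:
After char 0 ('T'=19): chars_in_quartet=1 acc=0x13 bytes_emitted=0
After char 1 ('K'=10): chars_in_quartet=2 acc=0x4CA bytes_emitted=0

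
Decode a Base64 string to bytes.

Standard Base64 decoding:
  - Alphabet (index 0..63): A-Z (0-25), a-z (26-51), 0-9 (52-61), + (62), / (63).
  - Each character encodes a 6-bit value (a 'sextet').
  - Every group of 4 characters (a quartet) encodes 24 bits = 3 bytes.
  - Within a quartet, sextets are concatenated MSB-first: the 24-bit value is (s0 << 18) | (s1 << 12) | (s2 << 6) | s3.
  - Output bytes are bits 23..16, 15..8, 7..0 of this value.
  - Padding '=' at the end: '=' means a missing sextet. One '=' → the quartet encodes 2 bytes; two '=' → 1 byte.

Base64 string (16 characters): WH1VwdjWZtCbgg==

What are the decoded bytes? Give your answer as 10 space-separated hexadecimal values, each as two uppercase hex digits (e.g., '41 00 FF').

After char 0 ('W'=22): chars_in_quartet=1 acc=0x16 bytes_emitted=0
After char 1 ('H'=7): chars_in_quartet=2 acc=0x587 bytes_emitted=0
After char 2 ('1'=53): chars_in_quartet=3 acc=0x161F5 bytes_emitted=0
After char 3 ('V'=21): chars_in_quartet=4 acc=0x587D55 -> emit 58 7D 55, reset; bytes_emitted=3
After char 4 ('w'=48): chars_in_quartet=1 acc=0x30 bytes_emitted=3
After char 5 ('d'=29): chars_in_quartet=2 acc=0xC1D bytes_emitted=3
After char 6 ('j'=35): chars_in_quartet=3 acc=0x30763 bytes_emitted=3
After char 7 ('W'=22): chars_in_quartet=4 acc=0xC1D8D6 -> emit C1 D8 D6, reset; bytes_emitted=6
After char 8 ('Z'=25): chars_in_quartet=1 acc=0x19 bytes_emitted=6
After char 9 ('t'=45): chars_in_quartet=2 acc=0x66D bytes_emitted=6
After char 10 ('C'=2): chars_in_quartet=3 acc=0x19B42 bytes_emitted=6
After char 11 ('b'=27): chars_in_quartet=4 acc=0x66D09B -> emit 66 D0 9B, reset; bytes_emitted=9
After char 12 ('g'=32): chars_in_quartet=1 acc=0x20 bytes_emitted=9
After char 13 ('g'=32): chars_in_quartet=2 acc=0x820 bytes_emitted=9
Padding '==': partial quartet acc=0x820 -> emit 82; bytes_emitted=10

Answer: 58 7D 55 C1 D8 D6 66 D0 9B 82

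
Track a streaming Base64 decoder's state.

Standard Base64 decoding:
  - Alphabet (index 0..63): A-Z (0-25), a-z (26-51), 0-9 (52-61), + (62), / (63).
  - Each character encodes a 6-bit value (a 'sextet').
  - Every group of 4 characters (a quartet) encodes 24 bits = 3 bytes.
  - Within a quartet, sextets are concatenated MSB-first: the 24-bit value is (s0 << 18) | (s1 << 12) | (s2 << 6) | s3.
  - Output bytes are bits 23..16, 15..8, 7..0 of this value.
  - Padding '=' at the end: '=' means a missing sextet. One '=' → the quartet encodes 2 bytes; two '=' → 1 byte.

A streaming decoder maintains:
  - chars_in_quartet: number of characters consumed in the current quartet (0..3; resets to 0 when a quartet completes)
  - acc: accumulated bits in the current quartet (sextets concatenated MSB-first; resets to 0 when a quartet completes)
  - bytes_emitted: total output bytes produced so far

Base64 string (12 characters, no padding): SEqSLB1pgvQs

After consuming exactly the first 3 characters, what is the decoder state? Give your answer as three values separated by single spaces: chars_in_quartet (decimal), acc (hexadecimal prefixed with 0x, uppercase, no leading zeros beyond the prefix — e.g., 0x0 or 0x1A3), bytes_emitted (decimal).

After char 0 ('S'=18): chars_in_quartet=1 acc=0x12 bytes_emitted=0
After char 1 ('E'=4): chars_in_quartet=2 acc=0x484 bytes_emitted=0
After char 2 ('q'=42): chars_in_quartet=3 acc=0x1212A bytes_emitted=0

Answer: 3 0x1212A 0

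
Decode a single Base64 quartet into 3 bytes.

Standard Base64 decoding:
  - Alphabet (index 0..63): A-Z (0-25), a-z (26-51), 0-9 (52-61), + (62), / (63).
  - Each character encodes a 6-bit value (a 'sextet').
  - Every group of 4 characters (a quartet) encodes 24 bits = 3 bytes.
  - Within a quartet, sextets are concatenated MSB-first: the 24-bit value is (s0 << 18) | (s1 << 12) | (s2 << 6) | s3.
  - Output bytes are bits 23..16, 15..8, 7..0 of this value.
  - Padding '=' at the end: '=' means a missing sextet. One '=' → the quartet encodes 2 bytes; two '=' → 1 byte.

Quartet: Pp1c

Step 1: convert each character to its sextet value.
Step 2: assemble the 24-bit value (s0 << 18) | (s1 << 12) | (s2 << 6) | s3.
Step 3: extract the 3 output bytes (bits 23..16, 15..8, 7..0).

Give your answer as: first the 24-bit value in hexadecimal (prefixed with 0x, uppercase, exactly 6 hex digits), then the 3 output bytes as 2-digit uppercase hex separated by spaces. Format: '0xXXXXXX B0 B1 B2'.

Sextets: P=15, p=41, 1=53, c=28
24-bit: (15<<18) | (41<<12) | (53<<6) | 28
      = 0x3C0000 | 0x029000 | 0x000D40 | 0x00001C
      = 0x3E9D5C
Bytes: (v>>16)&0xFF=3E, (v>>8)&0xFF=9D, v&0xFF=5C

Answer: 0x3E9D5C 3E 9D 5C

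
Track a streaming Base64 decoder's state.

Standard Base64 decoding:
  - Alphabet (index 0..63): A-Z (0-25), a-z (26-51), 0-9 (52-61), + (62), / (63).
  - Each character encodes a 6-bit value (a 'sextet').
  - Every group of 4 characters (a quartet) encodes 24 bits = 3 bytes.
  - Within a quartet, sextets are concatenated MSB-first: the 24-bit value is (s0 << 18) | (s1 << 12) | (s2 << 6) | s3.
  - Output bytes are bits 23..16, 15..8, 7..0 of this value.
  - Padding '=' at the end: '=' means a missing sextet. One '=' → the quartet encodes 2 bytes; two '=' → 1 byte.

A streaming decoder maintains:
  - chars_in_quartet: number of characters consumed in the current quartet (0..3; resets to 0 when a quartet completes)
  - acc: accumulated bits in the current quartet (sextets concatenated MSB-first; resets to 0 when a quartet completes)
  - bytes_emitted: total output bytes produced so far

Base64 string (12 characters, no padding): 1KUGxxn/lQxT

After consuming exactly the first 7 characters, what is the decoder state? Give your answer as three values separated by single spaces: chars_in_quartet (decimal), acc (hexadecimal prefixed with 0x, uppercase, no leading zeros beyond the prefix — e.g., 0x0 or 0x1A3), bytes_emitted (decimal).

After char 0 ('1'=53): chars_in_quartet=1 acc=0x35 bytes_emitted=0
After char 1 ('K'=10): chars_in_quartet=2 acc=0xD4A bytes_emitted=0
After char 2 ('U'=20): chars_in_quartet=3 acc=0x35294 bytes_emitted=0
After char 3 ('G'=6): chars_in_quartet=4 acc=0xD4A506 -> emit D4 A5 06, reset; bytes_emitted=3
After char 4 ('x'=49): chars_in_quartet=1 acc=0x31 bytes_emitted=3
After char 5 ('x'=49): chars_in_quartet=2 acc=0xC71 bytes_emitted=3
After char 6 ('n'=39): chars_in_quartet=3 acc=0x31C67 bytes_emitted=3

Answer: 3 0x31C67 3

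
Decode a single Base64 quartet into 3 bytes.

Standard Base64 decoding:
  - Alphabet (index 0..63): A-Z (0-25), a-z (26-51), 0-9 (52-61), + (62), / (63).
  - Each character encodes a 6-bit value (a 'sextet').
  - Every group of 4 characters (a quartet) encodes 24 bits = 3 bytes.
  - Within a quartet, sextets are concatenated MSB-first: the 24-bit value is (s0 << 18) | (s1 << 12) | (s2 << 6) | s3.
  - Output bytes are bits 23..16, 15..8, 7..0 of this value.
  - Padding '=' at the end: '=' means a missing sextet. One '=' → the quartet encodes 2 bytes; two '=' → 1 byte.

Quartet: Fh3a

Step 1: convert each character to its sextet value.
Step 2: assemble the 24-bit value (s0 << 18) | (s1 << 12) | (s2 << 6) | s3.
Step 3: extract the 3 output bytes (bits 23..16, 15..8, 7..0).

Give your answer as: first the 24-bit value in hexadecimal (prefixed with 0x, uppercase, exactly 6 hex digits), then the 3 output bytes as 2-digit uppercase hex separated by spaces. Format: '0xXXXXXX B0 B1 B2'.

Answer: 0x161DDA 16 1D DA

Derivation:
Sextets: F=5, h=33, 3=55, a=26
24-bit: (5<<18) | (33<<12) | (55<<6) | 26
      = 0x140000 | 0x021000 | 0x000DC0 | 0x00001A
      = 0x161DDA
Bytes: (v>>16)&0xFF=16, (v>>8)&0xFF=1D, v&0xFF=DA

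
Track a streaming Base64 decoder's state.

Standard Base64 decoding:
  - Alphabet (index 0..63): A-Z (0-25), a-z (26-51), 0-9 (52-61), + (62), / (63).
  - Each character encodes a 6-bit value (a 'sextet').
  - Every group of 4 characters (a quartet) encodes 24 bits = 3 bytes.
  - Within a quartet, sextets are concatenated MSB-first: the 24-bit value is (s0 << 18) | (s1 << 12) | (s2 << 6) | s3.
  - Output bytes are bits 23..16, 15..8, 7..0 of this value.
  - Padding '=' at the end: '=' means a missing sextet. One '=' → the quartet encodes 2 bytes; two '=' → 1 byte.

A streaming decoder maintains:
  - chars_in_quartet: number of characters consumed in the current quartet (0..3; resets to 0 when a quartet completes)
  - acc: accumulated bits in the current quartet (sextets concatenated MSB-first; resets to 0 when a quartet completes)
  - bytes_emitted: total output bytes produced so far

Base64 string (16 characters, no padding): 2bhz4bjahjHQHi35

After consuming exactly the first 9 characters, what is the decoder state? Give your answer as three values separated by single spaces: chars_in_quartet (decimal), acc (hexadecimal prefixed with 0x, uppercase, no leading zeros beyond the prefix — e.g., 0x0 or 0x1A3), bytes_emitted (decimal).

Answer: 1 0x21 6

Derivation:
After char 0 ('2'=54): chars_in_quartet=1 acc=0x36 bytes_emitted=0
After char 1 ('b'=27): chars_in_quartet=2 acc=0xD9B bytes_emitted=0
After char 2 ('h'=33): chars_in_quartet=3 acc=0x366E1 bytes_emitted=0
After char 3 ('z'=51): chars_in_quartet=4 acc=0xD9B873 -> emit D9 B8 73, reset; bytes_emitted=3
After char 4 ('4'=56): chars_in_quartet=1 acc=0x38 bytes_emitted=3
After char 5 ('b'=27): chars_in_quartet=2 acc=0xE1B bytes_emitted=3
After char 6 ('j'=35): chars_in_quartet=3 acc=0x386E3 bytes_emitted=3
After char 7 ('a'=26): chars_in_quartet=4 acc=0xE1B8DA -> emit E1 B8 DA, reset; bytes_emitted=6
After char 8 ('h'=33): chars_in_quartet=1 acc=0x21 bytes_emitted=6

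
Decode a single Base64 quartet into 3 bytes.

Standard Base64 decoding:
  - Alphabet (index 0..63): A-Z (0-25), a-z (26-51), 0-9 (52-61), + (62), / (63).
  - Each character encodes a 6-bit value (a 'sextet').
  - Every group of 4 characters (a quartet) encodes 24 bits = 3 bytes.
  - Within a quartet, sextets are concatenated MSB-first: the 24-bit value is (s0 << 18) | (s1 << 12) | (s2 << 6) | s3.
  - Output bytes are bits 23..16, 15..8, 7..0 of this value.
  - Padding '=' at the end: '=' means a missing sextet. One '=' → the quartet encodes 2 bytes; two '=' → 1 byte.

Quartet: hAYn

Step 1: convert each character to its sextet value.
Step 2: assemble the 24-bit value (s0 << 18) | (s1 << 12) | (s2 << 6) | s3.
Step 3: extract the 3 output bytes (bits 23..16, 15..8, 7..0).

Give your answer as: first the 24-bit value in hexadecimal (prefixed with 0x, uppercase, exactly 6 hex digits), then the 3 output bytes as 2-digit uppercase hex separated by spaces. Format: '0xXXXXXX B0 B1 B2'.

Answer: 0x840627 84 06 27

Derivation:
Sextets: h=33, A=0, Y=24, n=39
24-bit: (33<<18) | (0<<12) | (24<<6) | 39
      = 0x840000 | 0x000000 | 0x000600 | 0x000027
      = 0x840627
Bytes: (v>>16)&0xFF=84, (v>>8)&0xFF=06, v&0xFF=27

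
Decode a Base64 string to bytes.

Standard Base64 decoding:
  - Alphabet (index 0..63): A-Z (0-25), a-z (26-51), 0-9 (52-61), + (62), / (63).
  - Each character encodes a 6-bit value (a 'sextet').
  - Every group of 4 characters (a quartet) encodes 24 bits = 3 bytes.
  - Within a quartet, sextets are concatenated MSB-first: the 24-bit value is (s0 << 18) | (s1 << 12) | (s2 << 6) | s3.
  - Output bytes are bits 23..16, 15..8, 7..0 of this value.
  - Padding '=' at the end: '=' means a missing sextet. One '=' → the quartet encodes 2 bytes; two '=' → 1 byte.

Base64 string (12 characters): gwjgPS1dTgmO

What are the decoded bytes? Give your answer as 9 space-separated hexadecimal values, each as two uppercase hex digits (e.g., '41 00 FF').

Answer: 83 08 E0 3D 2D 5D 4E 09 8E

Derivation:
After char 0 ('g'=32): chars_in_quartet=1 acc=0x20 bytes_emitted=0
After char 1 ('w'=48): chars_in_quartet=2 acc=0x830 bytes_emitted=0
After char 2 ('j'=35): chars_in_quartet=3 acc=0x20C23 bytes_emitted=0
After char 3 ('g'=32): chars_in_quartet=4 acc=0x8308E0 -> emit 83 08 E0, reset; bytes_emitted=3
After char 4 ('P'=15): chars_in_quartet=1 acc=0xF bytes_emitted=3
After char 5 ('S'=18): chars_in_quartet=2 acc=0x3D2 bytes_emitted=3
After char 6 ('1'=53): chars_in_quartet=3 acc=0xF4B5 bytes_emitted=3
After char 7 ('d'=29): chars_in_quartet=4 acc=0x3D2D5D -> emit 3D 2D 5D, reset; bytes_emitted=6
After char 8 ('T'=19): chars_in_quartet=1 acc=0x13 bytes_emitted=6
After char 9 ('g'=32): chars_in_quartet=2 acc=0x4E0 bytes_emitted=6
After char 10 ('m'=38): chars_in_quartet=3 acc=0x13826 bytes_emitted=6
After char 11 ('O'=14): chars_in_quartet=4 acc=0x4E098E -> emit 4E 09 8E, reset; bytes_emitted=9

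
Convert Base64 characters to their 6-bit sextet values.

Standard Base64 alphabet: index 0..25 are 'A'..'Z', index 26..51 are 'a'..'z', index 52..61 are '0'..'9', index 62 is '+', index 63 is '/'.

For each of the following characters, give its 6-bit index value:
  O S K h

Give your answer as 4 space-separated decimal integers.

Answer: 14 18 10 33

Derivation:
'O': A..Z range, ord('O') − ord('A') = 14
'S': A..Z range, ord('S') − ord('A') = 18
'K': A..Z range, ord('K') − ord('A') = 10
'h': a..z range, 26 + ord('h') − ord('a') = 33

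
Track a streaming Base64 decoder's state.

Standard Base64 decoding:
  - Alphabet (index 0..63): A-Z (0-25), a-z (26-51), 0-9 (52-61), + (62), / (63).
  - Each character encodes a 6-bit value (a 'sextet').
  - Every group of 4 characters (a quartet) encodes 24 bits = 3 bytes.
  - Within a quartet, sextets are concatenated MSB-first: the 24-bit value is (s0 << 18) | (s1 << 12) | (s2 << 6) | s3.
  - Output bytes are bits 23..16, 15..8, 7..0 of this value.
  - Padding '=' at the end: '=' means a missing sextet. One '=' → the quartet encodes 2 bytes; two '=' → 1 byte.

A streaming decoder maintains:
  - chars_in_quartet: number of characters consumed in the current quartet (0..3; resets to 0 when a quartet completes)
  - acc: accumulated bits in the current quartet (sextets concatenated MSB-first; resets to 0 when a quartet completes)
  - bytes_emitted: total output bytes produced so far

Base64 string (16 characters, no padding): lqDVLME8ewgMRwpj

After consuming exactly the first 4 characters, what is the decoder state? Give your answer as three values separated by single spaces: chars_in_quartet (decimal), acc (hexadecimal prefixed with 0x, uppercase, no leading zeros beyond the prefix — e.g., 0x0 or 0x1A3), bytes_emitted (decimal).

After char 0 ('l'=37): chars_in_quartet=1 acc=0x25 bytes_emitted=0
After char 1 ('q'=42): chars_in_quartet=2 acc=0x96A bytes_emitted=0
After char 2 ('D'=3): chars_in_quartet=3 acc=0x25A83 bytes_emitted=0
After char 3 ('V'=21): chars_in_quartet=4 acc=0x96A0D5 -> emit 96 A0 D5, reset; bytes_emitted=3

Answer: 0 0x0 3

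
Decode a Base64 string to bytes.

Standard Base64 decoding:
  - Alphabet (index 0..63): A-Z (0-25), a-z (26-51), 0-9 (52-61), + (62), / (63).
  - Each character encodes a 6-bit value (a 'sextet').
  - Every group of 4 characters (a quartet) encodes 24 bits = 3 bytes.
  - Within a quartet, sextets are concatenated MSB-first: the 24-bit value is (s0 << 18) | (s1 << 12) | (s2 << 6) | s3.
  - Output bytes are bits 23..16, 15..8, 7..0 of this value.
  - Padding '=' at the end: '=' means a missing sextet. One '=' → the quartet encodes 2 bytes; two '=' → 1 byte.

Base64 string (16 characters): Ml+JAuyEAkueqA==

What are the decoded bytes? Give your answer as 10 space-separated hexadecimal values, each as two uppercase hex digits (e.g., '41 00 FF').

Answer: 32 5F 89 02 EC 84 02 4B 9E A8

Derivation:
After char 0 ('M'=12): chars_in_quartet=1 acc=0xC bytes_emitted=0
After char 1 ('l'=37): chars_in_quartet=2 acc=0x325 bytes_emitted=0
After char 2 ('+'=62): chars_in_quartet=3 acc=0xC97E bytes_emitted=0
After char 3 ('J'=9): chars_in_quartet=4 acc=0x325F89 -> emit 32 5F 89, reset; bytes_emitted=3
After char 4 ('A'=0): chars_in_quartet=1 acc=0x0 bytes_emitted=3
After char 5 ('u'=46): chars_in_quartet=2 acc=0x2E bytes_emitted=3
After char 6 ('y'=50): chars_in_quartet=3 acc=0xBB2 bytes_emitted=3
After char 7 ('E'=4): chars_in_quartet=4 acc=0x2EC84 -> emit 02 EC 84, reset; bytes_emitted=6
After char 8 ('A'=0): chars_in_quartet=1 acc=0x0 bytes_emitted=6
After char 9 ('k'=36): chars_in_quartet=2 acc=0x24 bytes_emitted=6
After char 10 ('u'=46): chars_in_quartet=3 acc=0x92E bytes_emitted=6
After char 11 ('e'=30): chars_in_quartet=4 acc=0x24B9E -> emit 02 4B 9E, reset; bytes_emitted=9
After char 12 ('q'=42): chars_in_quartet=1 acc=0x2A bytes_emitted=9
After char 13 ('A'=0): chars_in_quartet=2 acc=0xA80 bytes_emitted=9
Padding '==': partial quartet acc=0xA80 -> emit A8; bytes_emitted=10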